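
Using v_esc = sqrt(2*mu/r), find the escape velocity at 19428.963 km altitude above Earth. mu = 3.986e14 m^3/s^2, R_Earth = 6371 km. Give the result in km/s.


r = 6371.0 + 19428.963 = 25799.9630 km = 2.5799963e+07 m
v_esc = sqrt(2*mu/r) = sqrt(2*3.986e14 / 2.5799963e+07)
v_esc = 5558.7111 m/s = 5.5587 km/s

5.5587 km/s


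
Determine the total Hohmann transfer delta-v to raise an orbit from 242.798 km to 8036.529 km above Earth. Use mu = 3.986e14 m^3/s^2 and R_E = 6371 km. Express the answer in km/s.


r1 = 6613.7980 km = 6.613798e+06 m
r2 = 14407.5290 km = 1.4407529e+07 m
dv1 = sqrt(mu/r1)*(sqrt(2*r2/(r1+r2)) - 1) = 1325.8985 m/s
dv2 = sqrt(mu/r2)*(1 - sqrt(2*r1/(r1+r2))) = 1087.4723 m/s
total dv = |dv1| + |dv2| = 1325.8985 + 1087.4723 = 2413.3708 m/s = 2.4134 km/s

2.4134 km/s


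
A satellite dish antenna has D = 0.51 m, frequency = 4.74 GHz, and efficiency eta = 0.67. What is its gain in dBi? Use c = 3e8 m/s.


lambda = c/f = 3e8 / 4.74e+09 = 0.06329114 m
G = eta*(pi*D/lambda)^2 = 0.67*(pi*0.51/0.06329114)^2
G = 429.3674 (linear)
G = 10*log10(429.3674) = 26.3283 dBi

26.3283 dBi


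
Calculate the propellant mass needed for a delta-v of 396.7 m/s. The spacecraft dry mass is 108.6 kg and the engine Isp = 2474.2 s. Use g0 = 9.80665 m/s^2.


ve = Isp * g0 = 2474.2 * 9.80665 = 24263.613430 m/s
mass ratio = exp(dv/ve) = exp(396.7/24263.613430) = 1.01648397
m_prop = m_dry * (mr - 1) = 108.6 * (1.01648397 - 1)
m_prop = 1.7902 kg

1.7902 kg


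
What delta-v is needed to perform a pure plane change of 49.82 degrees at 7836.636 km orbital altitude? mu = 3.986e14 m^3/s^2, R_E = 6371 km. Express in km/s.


r = 14207.6360 km = 1.4207636e+07 m
V = sqrt(mu/r) = 5296.7288 m/s
di = 49.82 deg = 0.869523 rad
dV = 2*V*sin(di/2) = 2*5296.7288*sin(0.4347615)
dV = 4461.9020 m/s = 4.4619 km/s

4.4619 km/s


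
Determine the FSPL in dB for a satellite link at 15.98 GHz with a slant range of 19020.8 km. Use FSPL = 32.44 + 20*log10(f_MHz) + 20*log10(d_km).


f = 15.98 GHz = 15980.0000 MHz
d = 19020.8 km
FSPL = 32.44 + 20*log10(15980.0000) + 20*log10(19020.8)
FSPL = 32.44 + 84.0715 + 85.5846
FSPL = 202.0961 dB

202.0961 dB


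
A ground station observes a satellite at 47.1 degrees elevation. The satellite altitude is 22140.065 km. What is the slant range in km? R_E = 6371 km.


h = 22140.065 km, el = 47.1 deg
d = -R_E*sin(el) + sqrt((R_E*sin(el))^2 + 2*R_E*h + h^2)
d = -6371.0000*sin(0.8220501) + sqrt((6371.0000*0.7325429)^2 + 2*6371.0000*22140.065 + 22140.065^2)
d = 23512.2588 km

23512.2588 km


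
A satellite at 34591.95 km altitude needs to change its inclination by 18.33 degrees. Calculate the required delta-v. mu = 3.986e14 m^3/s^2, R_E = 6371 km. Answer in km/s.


r = 40962.9500 km = 4.096295e+07 m
V = sqrt(mu/r) = 3119.4141 m/s
di = 18.33 deg = 0.3199189 rad
dV = 2*V*sin(di/2) = 2*3119.4141*sin(0.1599594)
dV = 993.7090 m/s = 0.993709 km/s

0.9937 km/s


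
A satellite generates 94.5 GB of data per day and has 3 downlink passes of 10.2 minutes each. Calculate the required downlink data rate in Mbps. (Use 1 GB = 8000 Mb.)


total contact time = 3 * 10.2 * 60 = 1836.0000 s
data = 94.5 GB = 756000.0000 Mb
rate = 756000.0000 / 1836.0000 = 411.7647 Mbps

411.7647 Mbps


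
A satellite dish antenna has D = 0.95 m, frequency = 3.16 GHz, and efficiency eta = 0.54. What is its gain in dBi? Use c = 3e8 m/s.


lambda = c/f = 3e8 / 3.16e+09 = 0.09493671 m
G = eta*(pi*D/lambda)^2 = 0.54*(pi*0.95/0.09493671)^2
G = 533.6695 (linear)
G = 10*log10(533.6695) = 27.2727 dBi

27.2727 dBi


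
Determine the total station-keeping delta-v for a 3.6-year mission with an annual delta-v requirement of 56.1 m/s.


dV = rate * years = 56.1 * 3.6
dV = 201.9600 m/s

201.9600 m/s


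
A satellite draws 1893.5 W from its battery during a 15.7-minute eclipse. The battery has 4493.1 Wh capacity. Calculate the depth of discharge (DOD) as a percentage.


E_used = P * t / 60 = 1893.5 * 15.7 / 60 = 495.4658 Wh
DOD = E_used / E_total * 100 = 495.4658 / 4493.1 * 100
DOD = 11.0273 %

11.0273 %


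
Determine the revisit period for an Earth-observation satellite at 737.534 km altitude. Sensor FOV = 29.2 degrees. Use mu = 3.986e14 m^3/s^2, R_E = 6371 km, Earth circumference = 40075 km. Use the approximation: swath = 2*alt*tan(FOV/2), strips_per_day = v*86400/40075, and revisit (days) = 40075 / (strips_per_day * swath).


swath = 2*737.534*tan(0.2548181) = 384.2264 km
v = sqrt(mu/r) = 7488.2205 m/s = 7.4882 km/s
strips/day = v*86400/40075 = 7.4882*86400/40075 = 16.1443
coverage/day = strips * swath = 16.1443 * 384.2264 = 6203.0614 km
revisit = 40075 / 6203.0614 = 6.4605 days

6.4605 days


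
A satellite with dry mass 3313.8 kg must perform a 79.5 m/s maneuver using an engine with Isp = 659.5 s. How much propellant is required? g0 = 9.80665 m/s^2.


ve = Isp * g0 = 659.5 * 9.80665 = 6467.485675 m/s
mass ratio = exp(dv/ve) = exp(79.5/6467.485675) = 1.01236812
m_prop = m_dry * (mr - 1) = 3313.8 * (1.01236812 - 1)
m_prop = 40.9855 kg

40.9855 kg


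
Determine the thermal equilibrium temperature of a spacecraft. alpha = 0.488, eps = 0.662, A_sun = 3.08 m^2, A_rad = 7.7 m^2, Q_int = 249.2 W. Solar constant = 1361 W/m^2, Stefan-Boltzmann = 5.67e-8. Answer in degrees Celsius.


Numerator = alpha*S*A_sun + Q_int = 0.488*1361*3.08 + 249.2 = 2294.8374 W
Denominator = eps*sigma*A_rad = 0.662*5.67e-8*7.7 = 2.8902258e-07 W/K^4
T^4 = 7.9399936e+09 K^4
T = 298.5074 K = 25.3574 C

25.3574 degrees Celsius


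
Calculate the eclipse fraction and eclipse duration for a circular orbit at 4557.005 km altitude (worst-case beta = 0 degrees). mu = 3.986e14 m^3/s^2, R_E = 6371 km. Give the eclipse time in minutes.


r = 10928.0050 km
T = 189.4835 min
Eclipse fraction = arcsin(R_E/r)/pi = arcsin(6371.0000/10928.0050)/pi
= arcsin(0.5829975)/pi = 0.1981203
Eclipse duration = 0.1981203 * 189.4835 = 37.5405 min

37.5405 minutes


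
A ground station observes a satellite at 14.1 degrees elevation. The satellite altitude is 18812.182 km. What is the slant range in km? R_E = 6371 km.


h = 18812.182 km, el = 14.1 deg
d = -R_E*sin(el) + sqrt((R_E*sin(el))^2 + 2*R_E*h + h^2)
d = -6371.0000*sin(0.2460914) + sqrt((6371.0000*0.243615)^2 + 2*6371.0000*18812.182 + 18812.182^2)
d = 22861.2845 km

22861.2845 km


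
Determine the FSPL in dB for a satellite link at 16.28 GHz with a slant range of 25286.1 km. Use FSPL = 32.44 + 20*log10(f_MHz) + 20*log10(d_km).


f = 16.28 GHz = 16280.0000 MHz
d = 25286.1 km
FSPL = 32.44 + 20*log10(16280.0000) + 20*log10(25286.1)
FSPL = 32.44 + 84.2331 + 88.0576
FSPL = 204.7307 dB

204.7307 dB


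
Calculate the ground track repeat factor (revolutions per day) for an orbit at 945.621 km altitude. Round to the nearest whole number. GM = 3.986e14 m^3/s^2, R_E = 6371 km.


r = 7.316621e+06 m
T = 2*pi*sqrt(r^3/mu) = 6228.4081 s = 103.8068 min
revs/day = 1440 / 103.8068 = 13.8719
Rounded: 14 revolutions per day

14 revolutions per day


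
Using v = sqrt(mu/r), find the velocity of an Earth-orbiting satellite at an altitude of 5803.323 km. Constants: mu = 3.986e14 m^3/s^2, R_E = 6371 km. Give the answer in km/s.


r = R_E + alt = 6371.0 + 5803.323 = 12174.3230 km = 1.2174323e+07 m
v = sqrt(mu/r) = sqrt(3.986e14 / 1.2174323e+07) = 5721.9787 m/s = 5.7220 km/s

5.7220 km/s


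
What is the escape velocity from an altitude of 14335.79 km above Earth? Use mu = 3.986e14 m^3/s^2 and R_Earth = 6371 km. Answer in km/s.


r = 6371.0 + 14335.79 = 20706.7900 km = 2.070679e+07 m
v_esc = sqrt(2*mu/r) = sqrt(2*3.986e14 / 2.070679e+07)
v_esc = 6204.7924 m/s = 6.2048 km/s

6.2048 km/s


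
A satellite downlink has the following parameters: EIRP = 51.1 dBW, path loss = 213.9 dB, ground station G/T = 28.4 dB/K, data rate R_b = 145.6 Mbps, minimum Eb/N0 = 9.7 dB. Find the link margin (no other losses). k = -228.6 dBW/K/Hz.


C/N0 = EIRP - FSPL + G/T - k = 51.1 - 213.9 + 28.4 - (-228.6)
C/N0 = 94.2000 dB-Hz
R_b = 145.6 Mbps = 1.456e+08 bps -> 10*log10(R_b) = 81.6316 dB-Hz
Eb/N0 = C/N0 - 10*log10(R_b) = 94.2000 - 81.6316 = 12.5684 dB
Margin = Eb/N0 - Eb/N0_req = 12.5684 - 9.7 = 2.8684 dB (link closes)

2.8684 dB


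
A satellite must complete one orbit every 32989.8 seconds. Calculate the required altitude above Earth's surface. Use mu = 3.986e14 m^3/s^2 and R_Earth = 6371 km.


T = 32989.8 s
r = (mu*T^2/(4*pi^2))^(1/3) = (3.986e14 * 32989.8^2 / (4*pi^2))^(1/3)
r = 2.2232023e+07 m = 22232.0226 km
alt = r - R_E = 22232.0226 - 6371 = 15861.0226 km

15861.0226 km


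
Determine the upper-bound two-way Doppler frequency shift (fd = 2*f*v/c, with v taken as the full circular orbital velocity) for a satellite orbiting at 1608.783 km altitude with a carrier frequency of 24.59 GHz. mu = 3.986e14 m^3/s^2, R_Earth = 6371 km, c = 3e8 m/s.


r = 7.979783e+06 m
v = sqrt(mu/r) = 7067.6186 m/s (worst-case radial velocity)
f = 24.59 GHz = 2.459e+10 Hz
fd = 2*f*v/c = 2*2.459e+10*7067.6186/3.0e+08
fd = 1.1586183e+06 Hz

1.1586e+06 Hz


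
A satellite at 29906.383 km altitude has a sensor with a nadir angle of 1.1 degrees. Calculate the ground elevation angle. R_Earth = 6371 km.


r = R_E + alt = 36277.3830 km
Law of sines in the satellite / Earth-center / ground-point triangle:
  sin(nadir)/R_E = sin(90 + el)/r  =>  cos(el) = (r/R_E)*sin(nadir)
cos(el) = (36277.3830 / 6371.0000) * sin(1.1 deg) = 0.109313
el = arccos(0.109313) = 83.7243 deg
(Earth-central angle = 90 - nadir - el = 5.1757 deg)

83.7243 degrees


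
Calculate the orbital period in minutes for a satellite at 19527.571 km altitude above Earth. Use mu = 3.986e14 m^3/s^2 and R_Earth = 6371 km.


r = 25898.5710 km = 2.5898571e+07 m
T = 2*pi*sqrt(r^3/mu) = 2*pi*sqrt(1.7371103e+22 / 3.986e14)
T = 41478.6797 s = 691.3113 min

691.3113 minutes


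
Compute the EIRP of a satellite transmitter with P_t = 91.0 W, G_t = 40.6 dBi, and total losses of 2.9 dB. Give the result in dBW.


Pt = 91.0 W = 19.5904 dBW
EIRP = Pt_dBW + Gt - losses = 19.5904 + 40.6 - 2.9 = 57.2904 dBW

57.2904 dBW


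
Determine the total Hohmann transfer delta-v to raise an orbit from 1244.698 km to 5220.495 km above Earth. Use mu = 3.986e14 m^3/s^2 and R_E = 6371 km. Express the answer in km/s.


r1 = 7615.6980 km = 7.615698e+06 m
r2 = 11591.4950 km = 1.1591495e+07 m
dv1 = sqrt(mu/r1)*(sqrt(2*r2/(r1+r2)) - 1) = 713.5715 m/s
dv2 = sqrt(mu/r2)*(1 - sqrt(2*r1/(r1+r2))) = 642.0675 m/s
total dv = |dv1| + |dv2| = 713.5715 + 642.0675 = 1355.6390 m/s = 1.3556 km/s

1.3556 km/s


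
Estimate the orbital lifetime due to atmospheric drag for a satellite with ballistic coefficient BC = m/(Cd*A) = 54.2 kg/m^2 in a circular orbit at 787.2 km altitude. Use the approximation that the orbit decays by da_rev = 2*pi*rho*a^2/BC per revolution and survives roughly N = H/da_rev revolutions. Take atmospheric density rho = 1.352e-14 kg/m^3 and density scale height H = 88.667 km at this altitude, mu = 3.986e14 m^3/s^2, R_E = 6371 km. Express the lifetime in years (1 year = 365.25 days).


a = R_E + alt = 7158.2000 km = 7.1582e+06 m
da_rev = 2*pi*rho*a^2/BC = 2*pi*1.352e-14*(7.1582e+06)^2/54.2 = 0.0803091317 m per revolution
N = H/da_rev = 88667.0000 m / 0.0803091317 m = 1.1040712e+06 revolutions
P = 2*pi*sqrt(a^3/mu) = 6027.2189 s
lifetime = N*P = 1.1040712e+06 * 6027.2189 = 6.6544788e+09 s = 77019.4310 days
years = 77019.4310 / 365.25 = 210.8677 years

210.8677 years


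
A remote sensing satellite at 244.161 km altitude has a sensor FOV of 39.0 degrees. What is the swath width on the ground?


FOV = 39.0 deg = 0.6806784 rad
swath = 2 * alt * tan(FOV/2) = 2 * 244.161 * tan(0.3403392)
swath = 2 * 244.161 * 0.3541186
swath = 172.9239 km

172.9239 km


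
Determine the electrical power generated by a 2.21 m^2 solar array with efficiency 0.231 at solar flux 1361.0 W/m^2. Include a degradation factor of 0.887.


P = area * eta * S * degradation
P = 2.21 * 0.231 * 1361.0 * 0.887
P = 616.2912 W

616.2912 W


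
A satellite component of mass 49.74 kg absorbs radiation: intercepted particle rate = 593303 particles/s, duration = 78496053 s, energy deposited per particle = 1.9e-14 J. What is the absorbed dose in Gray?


Total energy deposited = rate * time * E_per
  = 593303 * 78496053 * 1.9e-14 = 0.8848669 J
Dose = E_total / mass = 0.8848669 / 49.74
Dose = 0.01778985 Gy

0.0178 Gy


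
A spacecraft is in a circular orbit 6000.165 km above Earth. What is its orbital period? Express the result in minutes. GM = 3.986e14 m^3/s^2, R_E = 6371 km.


r = 12371.1650 km = 1.2371165e+07 m
T = 2*pi*sqrt(r^3/mu) = 2*pi*sqrt(1.8933539e+21 / 3.986e14)
T = 13693.8990 s = 228.2316 min

228.2316 minutes


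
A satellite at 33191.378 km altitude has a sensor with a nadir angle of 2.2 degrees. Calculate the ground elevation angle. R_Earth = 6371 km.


r = R_E + alt = 39562.3780 km
Law of sines in the satellite / Earth-center / ground-point triangle:
  sin(nadir)/R_E = sin(90 + el)/r  =>  cos(el) = (r/R_E)*sin(nadir)
cos(el) = (39562.3780 / 6371.0000) * sin(2.2 deg) = 0.2383791
el = arccos(0.2383791) = 76.2091 deg
(Earth-central angle = 90 - nadir - el = 11.5909 deg)

76.2091 degrees


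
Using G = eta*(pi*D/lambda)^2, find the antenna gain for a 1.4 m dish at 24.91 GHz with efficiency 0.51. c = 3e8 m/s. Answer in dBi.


lambda = c/f = 3e8 / 2.491e+10 = 0.01204336 m
G = eta*(pi*D/lambda)^2 = 0.51*(pi*1.4/0.01204336)^2
G = 68019.1090 (linear)
G = 10*log10(68019.1090) = 48.3263 dBi

48.3263 dBi


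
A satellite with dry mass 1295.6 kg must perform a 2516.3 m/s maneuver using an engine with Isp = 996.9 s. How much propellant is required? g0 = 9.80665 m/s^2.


ve = Isp * g0 = 996.9 * 9.80665 = 9776.249385 m/s
mass ratio = exp(dv/ve) = exp(2516.3/9776.249385) = 1.29354834
m_prop = m_dry * (mr - 1) = 1295.6 * (1.29354834 - 1)
m_prop = 380.3212 kg

380.3212 kg


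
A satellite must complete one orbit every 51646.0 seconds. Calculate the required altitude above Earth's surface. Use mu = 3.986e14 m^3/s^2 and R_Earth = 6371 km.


T = 51646.0 s
r = (mu*T^2/(4*pi^2))^(1/3) = (3.986e14 * 51646.0^2 / (4*pi^2))^(1/3)
r = 2.9974387e+07 m = 29974.3872 km
alt = r - R_E = 29974.3872 - 6371 = 23603.3872 km

23603.3872 km


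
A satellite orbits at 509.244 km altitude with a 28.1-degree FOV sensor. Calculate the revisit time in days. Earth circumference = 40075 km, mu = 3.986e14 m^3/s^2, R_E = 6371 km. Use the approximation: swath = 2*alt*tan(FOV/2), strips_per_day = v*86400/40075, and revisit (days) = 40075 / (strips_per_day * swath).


swath = 2*509.244*tan(0.2452188) = 254.8818 km
v = sqrt(mu/r) = 7611.4382 m/s = 7.6114 km/s
strips/day = v*86400/40075 = 7.6114*86400/40075 = 16.4099
coverage/day = strips * swath = 16.4099 * 254.8818 = 4182.5951 km
revisit = 40075 / 4182.5951 = 9.5814 days

9.5814 days


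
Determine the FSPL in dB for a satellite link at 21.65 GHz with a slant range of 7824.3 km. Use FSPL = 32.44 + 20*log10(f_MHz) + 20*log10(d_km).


f = 21.65 GHz = 21650.0000 MHz
d = 7824.3 km
FSPL = 32.44 + 20*log10(21650.0000) + 20*log10(7824.3)
FSPL = 32.44 + 86.7092 + 77.8689
FSPL = 197.0181 dB

197.0181 dB


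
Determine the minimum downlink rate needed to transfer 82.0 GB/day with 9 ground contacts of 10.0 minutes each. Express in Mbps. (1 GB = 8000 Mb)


total contact time = 9 * 10.0 * 60 = 5400.0000 s
data = 82.0 GB = 656000.0000 Mb
rate = 656000.0000 / 5400.0000 = 121.4815 Mbps

121.4815 Mbps


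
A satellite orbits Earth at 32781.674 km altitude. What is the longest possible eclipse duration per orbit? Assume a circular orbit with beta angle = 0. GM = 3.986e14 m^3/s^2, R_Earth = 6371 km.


r = 39152.6740 km
T = 1284.9970 min
Eclipse fraction = arcsin(R_E/r)/pi = arcsin(6371.0000/39152.6740)/pi
= arcsin(0.162722)/pi = 0.05202736
Eclipse duration = 0.05202736 * 1284.9970 = 66.8550 min

66.8550 minutes


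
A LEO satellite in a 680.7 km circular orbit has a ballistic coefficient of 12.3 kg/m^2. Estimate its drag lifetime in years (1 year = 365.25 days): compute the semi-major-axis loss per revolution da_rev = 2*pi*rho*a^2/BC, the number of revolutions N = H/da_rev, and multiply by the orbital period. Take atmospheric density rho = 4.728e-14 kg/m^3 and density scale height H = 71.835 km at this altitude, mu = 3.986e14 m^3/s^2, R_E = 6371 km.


a = R_E + alt = 7051.7000 km = 7.0517e+06 m
da_rev = 2*pi*rho*a^2/BC = 2*pi*4.728e-14*(7.0517e+06)^2/12.3 = 1.200991 m per revolution
N = H/da_rev = 71835.0000 m / 1.200991 m = 59813.0868 revolutions
P = 2*pi*sqrt(a^3/mu) = 5893.2106 s
lifetime = N*P = 59813.0868 * 5893.2106 = 3.5249112e+08 s = 4079.7583 days
years = 4079.7583 / 365.25 = 11.1698 years

11.1698 years


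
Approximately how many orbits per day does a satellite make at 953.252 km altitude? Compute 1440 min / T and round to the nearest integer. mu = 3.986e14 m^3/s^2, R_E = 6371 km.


r = 7.324252e+06 m
T = 2*pi*sqrt(r^3/mu) = 6238.1547 s = 103.9692 min
revs/day = 1440 / 103.9692 = 13.8502
Rounded: 14 revolutions per day

14 revolutions per day


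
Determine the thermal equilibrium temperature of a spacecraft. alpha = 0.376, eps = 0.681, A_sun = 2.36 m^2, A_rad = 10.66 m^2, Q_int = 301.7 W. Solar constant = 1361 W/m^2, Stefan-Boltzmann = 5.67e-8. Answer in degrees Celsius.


Numerator = alpha*S*A_sun + Q_int = 0.376*1361*2.36 + 301.7 = 1509.3970 W
Denominator = eps*sigma*A_rad = 0.681*5.67e-8*10.66 = 4.1161138e-07 W/K^4
T^4 = 3.6670438e+09 K^4
T = 246.0815 K = -27.0685 C

-27.0685 degrees Celsius


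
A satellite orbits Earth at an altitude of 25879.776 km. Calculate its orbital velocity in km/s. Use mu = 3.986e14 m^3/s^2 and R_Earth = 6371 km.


r = R_E + alt = 6371.0 + 25879.776 = 32250.7760 km = 3.2250776e+07 m
v = sqrt(mu/r) = sqrt(3.986e14 / 3.2250776e+07) = 3515.5928 m/s = 3.5156 km/s

3.5156 km/s


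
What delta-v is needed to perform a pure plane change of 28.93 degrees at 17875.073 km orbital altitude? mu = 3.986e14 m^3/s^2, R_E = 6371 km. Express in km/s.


r = 24246.0730 km = 2.4246073e+07 m
V = sqrt(mu/r) = 4054.5993 m/s
di = 28.93 deg = 0.5049238 rad
dV = 2*V*sin(di/2) = 2*4054.5993*sin(0.2524619)
dV = 2025.5850 m/s = 2.0256 km/s

2.0256 km/s


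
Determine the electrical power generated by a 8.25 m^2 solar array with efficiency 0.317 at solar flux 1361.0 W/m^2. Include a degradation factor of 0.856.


P = area * eta * S * degradation
P = 8.25 * 0.317 * 1361.0 * 0.856
P = 3046.8081 W

3046.8081 W


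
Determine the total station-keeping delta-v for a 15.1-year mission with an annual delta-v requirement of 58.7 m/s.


dV = rate * years = 58.7 * 15.1
dV = 886.3700 m/s

886.3700 m/s


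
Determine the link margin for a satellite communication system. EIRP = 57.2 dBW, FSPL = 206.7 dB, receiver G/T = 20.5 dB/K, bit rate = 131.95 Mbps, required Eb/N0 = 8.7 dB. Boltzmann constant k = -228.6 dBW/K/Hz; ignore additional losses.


C/N0 = EIRP - FSPL + G/T - k = 57.2 - 206.7 + 20.5 - (-228.6)
C/N0 = 99.6000 dB-Hz
R_b = 131.95 Mbps = 1.3195e+08 bps -> 10*log10(R_b) = 81.2041 dB-Hz
Eb/N0 = C/N0 - 10*log10(R_b) = 99.6000 - 81.2041 = 18.3959 dB
Margin = Eb/N0 - Eb/N0_req = 18.3959 - 8.7 = 9.6959 dB (link closes)

9.6959 dB


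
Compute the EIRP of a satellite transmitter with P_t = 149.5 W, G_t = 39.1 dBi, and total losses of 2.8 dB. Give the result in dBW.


Pt = 149.5 W = 21.7464 dBW
EIRP = Pt_dBW + Gt - losses = 21.7464 + 39.1 - 2.8 = 58.0464 dBW

58.0464 dBW


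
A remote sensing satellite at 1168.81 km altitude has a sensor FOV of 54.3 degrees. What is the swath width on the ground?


FOV = 54.3 deg = 0.9477138 rad
swath = 2 * alt * tan(FOV/2) = 2 * 1168.81 * tan(0.4738569)
swath = 2 * 1168.81 * 0.5128275
swath = 1198.7959 km

1198.7959 km


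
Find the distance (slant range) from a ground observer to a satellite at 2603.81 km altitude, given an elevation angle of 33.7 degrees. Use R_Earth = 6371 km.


h = 2603.81 km, el = 33.7 deg
d = -R_E*sin(el) + sqrt((R_E*sin(el))^2 + 2*R_E*h + h^2)
d = -6371.0000*sin(0.588176) + sqrt((6371.0000*0.5548444)^2 + 2*6371.0000*2603.81 + 2603.81^2)
d = 3707.5436 km

3707.5436 km


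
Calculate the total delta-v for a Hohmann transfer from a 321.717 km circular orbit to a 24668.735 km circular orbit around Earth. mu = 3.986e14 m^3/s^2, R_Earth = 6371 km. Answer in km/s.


r1 = 6692.7170 km = 6.692717e+06 m
r2 = 31039.7350 km = 3.1039735e+07 m
dv1 = sqrt(mu/r1)*(sqrt(2*r2/(r1+r2)) - 1) = 2181.4947 m/s
dv2 = sqrt(mu/r2)*(1 - sqrt(2*r1/(r1+r2))) = 1449.1551 m/s
total dv = |dv1| + |dv2| = 2181.4947 + 1449.1551 = 3630.6498 m/s = 3.6306 km/s

3.6306 km/s


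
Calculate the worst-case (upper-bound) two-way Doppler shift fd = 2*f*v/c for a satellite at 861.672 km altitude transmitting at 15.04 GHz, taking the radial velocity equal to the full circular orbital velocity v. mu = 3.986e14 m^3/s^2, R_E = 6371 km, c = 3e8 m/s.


r = 7.232672e+06 m
v = sqrt(mu/r) = 7423.6803 m/s (worst-case radial velocity)
f = 15.04 GHz = 1.504e+10 Hz
fd = 2*f*v/c = 2*1.504e+10*7423.6803/3.0e+08
fd = 744347.6802 Hz

744347.6802 Hz


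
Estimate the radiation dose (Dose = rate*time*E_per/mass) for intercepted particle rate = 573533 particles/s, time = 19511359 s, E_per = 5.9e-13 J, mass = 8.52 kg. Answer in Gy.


Total energy deposited = rate * time * E_per
  = 573533 * 19511359 * 5.9e-13 = 6.6023 J
Dose = E_total / mass = 6.6023 / 8.52
Dose = 0.7749226 Gy

0.7749 Gy


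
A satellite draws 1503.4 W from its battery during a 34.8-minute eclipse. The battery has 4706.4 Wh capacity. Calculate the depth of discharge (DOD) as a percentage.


E_used = P * t / 60 = 1503.4 * 34.8 / 60 = 871.9720 Wh
DOD = E_used / E_total * 100 = 871.9720 / 4706.4 * 100
DOD = 18.5274 %

18.5274 %


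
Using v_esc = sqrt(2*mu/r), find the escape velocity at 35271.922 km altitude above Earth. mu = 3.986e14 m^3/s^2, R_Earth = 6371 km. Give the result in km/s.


r = 6371.0 + 35271.922 = 41642.9220 km = 4.1642922e+07 m
v_esc = sqrt(2*mu/r) = sqrt(2*3.986e14 / 4.1642922e+07)
v_esc = 4375.3525 m/s = 4.3754 km/s

4.3754 km/s


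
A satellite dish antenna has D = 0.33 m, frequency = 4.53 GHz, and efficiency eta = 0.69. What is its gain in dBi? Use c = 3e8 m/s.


lambda = c/f = 3e8 / 4.53e+09 = 0.06622517 m
G = eta*(pi*D/lambda)^2 = 0.69*(pi*0.33/0.06622517)^2
G = 169.0949 (linear)
G = 10*log10(169.0949) = 22.2813 dBi

22.2813 dBi


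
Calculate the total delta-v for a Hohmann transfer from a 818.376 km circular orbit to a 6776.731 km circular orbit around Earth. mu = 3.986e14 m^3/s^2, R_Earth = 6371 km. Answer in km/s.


r1 = 7189.3760 km = 7.189376e+06 m
r2 = 13147.7310 km = 1.3147731e+07 m
dv1 = sqrt(mu/r1)*(sqrt(2*r2/(r1+r2)) - 1) = 1020.7912 m/s
dv2 = sqrt(mu/r2)*(1 - sqrt(2*r1/(r1+r2))) = 876.3209 m/s
total dv = |dv1| + |dv2| = 1020.7912 + 876.3209 = 1897.1121 m/s = 1.8971 km/s

1.8971 km/s


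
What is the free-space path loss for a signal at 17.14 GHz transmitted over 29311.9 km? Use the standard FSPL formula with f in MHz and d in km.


f = 17.14 GHz = 17140.0000 MHz
d = 29311.9 km
FSPL = 32.44 + 20*log10(17140.0000) + 20*log10(29311.9)
FSPL = 32.44 + 84.6802 + 89.3409
FSPL = 206.4611 dB

206.4611 dB


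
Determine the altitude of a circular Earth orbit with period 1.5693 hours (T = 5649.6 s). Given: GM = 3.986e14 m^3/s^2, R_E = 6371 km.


T = 5649.6 s
r = (mu*T^2/(4*pi^2))^(1/3) = (3.986e14 * 5649.6^2 / (4*pi^2))^(1/3)
r = 6.8560028e+06 m = 6856.0028 km
alt = r - R_E = 6856.0028 - 6371 = 485.0028 km

485.0028 km


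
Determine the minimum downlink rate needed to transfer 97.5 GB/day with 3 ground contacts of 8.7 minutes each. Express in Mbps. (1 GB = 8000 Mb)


total contact time = 3 * 8.7 * 60 = 1566.0000 s
data = 97.5 GB = 780000.0000 Mb
rate = 780000.0000 / 1566.0000 = 498.0843 Mbps

498.0843 Mbps


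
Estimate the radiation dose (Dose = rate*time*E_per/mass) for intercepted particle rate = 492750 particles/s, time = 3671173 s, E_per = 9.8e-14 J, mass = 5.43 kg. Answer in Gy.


Total energy deposited = rate * time * E_per
  = 492750 * 3671173 * 9.8e-14 = 0.1772791 J
Dose = E_total / mass = 0.1772791 / 5.43
Dose = 0.03264809 Gy

0.0326 Gy


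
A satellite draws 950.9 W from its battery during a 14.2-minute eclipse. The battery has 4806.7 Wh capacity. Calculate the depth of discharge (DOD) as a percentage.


E_used = P * t / 60 = 950.9 * 14.2 / 60 = 225.0463 Wh
DOD = E_used / E_total * 100 = 225.0463 / 4806.7 * 100
DOD = 4.6819 %

4.6819 %


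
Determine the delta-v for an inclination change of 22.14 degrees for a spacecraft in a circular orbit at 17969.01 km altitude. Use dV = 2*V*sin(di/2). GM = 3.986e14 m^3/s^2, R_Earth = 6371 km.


r = 24340.0100 km = 2.434001e+07 m
V = sqrt(mu/r) = 4046.7677 m/s
di = 22.14 deg = 0.3864159 rad
dV = 2*V*sin(di/2) = 2*4046.7677*sin(0.1932079)
dV = 1554.0246 m/s = 1.5540 km/s

1.5540 km/s


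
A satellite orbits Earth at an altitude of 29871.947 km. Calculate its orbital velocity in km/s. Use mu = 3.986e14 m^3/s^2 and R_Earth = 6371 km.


r = R_E + alt = 6371.0 + 29871.947 = 36242.9470 km = 3.6242947e+07 m
v = sqrt(mu/r) = sqrt(3.986e14 / 3.6242947e+07) = 3316.3236 m/s = 3.3163 km/s

3.3163 km/s


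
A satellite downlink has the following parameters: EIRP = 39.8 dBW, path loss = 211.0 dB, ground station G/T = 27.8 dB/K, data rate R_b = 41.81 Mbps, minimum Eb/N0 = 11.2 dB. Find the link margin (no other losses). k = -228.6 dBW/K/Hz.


C/N0 = EIRP - FSPL + G/T - k = 39.8 - 211.0 + 27.8 - (-228.6)
C/N0 = 85.2000 dB-Hz
R_b = 41.81 Mbps = 4.181e+07 bps -> 10*log10(R_b) = 76.2128 dB-Hz
Eb/N0 = C/N0 - 10*log10(R_b) = 85.2000 - 76.2128 = 8.9872 dB
Margin = Eb/N0 - Eb/N0_req = 8.9872 - 11.2 = -2.2128 dB (negative margin: link does not close)

-2.2128 dB


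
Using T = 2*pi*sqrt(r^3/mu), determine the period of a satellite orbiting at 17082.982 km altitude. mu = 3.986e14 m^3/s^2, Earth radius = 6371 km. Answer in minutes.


r = 23453.9820 km = 2.3453982e+07 m
T = 2*pi*sqrt(r^3/mu) = 2*pi*sqrt(1.2901784e+22 / 3.986e14)
T = 35746.7121 s = 595.7785 min

595.7785 minutes


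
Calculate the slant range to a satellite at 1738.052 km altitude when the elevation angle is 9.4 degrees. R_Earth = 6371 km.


h = 1738.052 km, el = 9.4 deg
d = -R_E*sin(el) + sqrt((R_E*sin(el))^2 + 2*R_E*h + h^2)
d = -6371.0000*sin(0.1640609) + sqrt((6371.0000*0.163326)^2 + 2*6371.0000*1738.052 + 1738.052^2)
d = 4082.9088 km

4082.9088 km


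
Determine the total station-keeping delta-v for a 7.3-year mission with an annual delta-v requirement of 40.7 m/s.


dV = rate * years = 40.7 * 7.3
dV = 297.1100 m/s

297.1100 m/s


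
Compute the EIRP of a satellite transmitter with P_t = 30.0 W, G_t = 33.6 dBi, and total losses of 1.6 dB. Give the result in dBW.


Pt = 30.0 W = 14.7712 dBW
EIRP = Pt_dBW + Gt - losses = 14.7712 + 33.6 - 1.6 = 46.7712 dBW

46.7712 dBW


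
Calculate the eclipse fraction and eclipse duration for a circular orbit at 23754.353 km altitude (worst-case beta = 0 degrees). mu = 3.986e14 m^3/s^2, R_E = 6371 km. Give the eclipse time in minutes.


r = 30125.3530 km
T = 867.2777 min
Eclipse fraction = arcsin(R_E/r)/pi = arcsin(6371.0000/30125.3530)/pi
= arcsin(0.211483)/pi = 0.0678293
Eclipse duration = 0.0678293 * 867.2777 = 58.8268 min

58.8268 minutes


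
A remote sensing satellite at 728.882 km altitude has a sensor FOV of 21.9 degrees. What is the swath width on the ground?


FOV = 21.9 deg = 0.3822271 rad
swath = 2 * alt * tan(FOV/2) = 2 * 728.882 * tan(0.1911136)
swath = 2 * 728.882 * 0.1934748
swath = 282.0406 km

282.0406 km


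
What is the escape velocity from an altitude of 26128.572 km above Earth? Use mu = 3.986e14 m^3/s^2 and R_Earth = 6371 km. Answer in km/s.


r = 6371.0 + 26128.572 = 32499.5720 km = 3.2499572e+07 m
v_esc = sqrt(2*mu/r) = sqrt(2*3.986e14 / 3.2499572e+07)
v_esc = 4952.7320 m/s = 4.9527 km/s

4.9527 km/s


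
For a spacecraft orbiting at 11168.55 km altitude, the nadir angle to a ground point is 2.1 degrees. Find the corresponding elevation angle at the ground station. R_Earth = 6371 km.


r = R_E + alt = 17539.5500 km
Law of sines in the satellite / Earth-center / ground-point triangle:
  sin(nadir)/R_E = sin(90 + el)/r  =>  cos(el) = (r/R_E)*sin(nadir)
cos(el) = (17539.5500 / 6371.0000) * sin(2.1 deg) = 0.1008812
el = arccos(0.1008812) = 84.2101 deg
(Earth-central angle = 90 - nadir - el = 3.6899 deg)

84.2101 degrees


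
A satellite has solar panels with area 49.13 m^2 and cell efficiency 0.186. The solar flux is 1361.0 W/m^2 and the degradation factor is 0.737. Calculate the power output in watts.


P = area * eta * S * degradation
P = 49.13 * 0.186 * 1361.0 * 0.737
P = 9166.1154 W

9166.1154 W


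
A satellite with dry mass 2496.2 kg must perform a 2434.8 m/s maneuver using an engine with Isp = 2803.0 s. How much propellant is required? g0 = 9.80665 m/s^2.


ve = Isp * g0 = 2803.0 * 9.80665 = 27488.039950 m/s
mass ratio = exp(dv/ve) = exp(2434.8/27488.039950) = 1.09261806
m_prop = m_dry * (mr - 1) = 2496.2 * (1.09261806 - 1)
m_prop = 231.1932 kg

231.1932 kg


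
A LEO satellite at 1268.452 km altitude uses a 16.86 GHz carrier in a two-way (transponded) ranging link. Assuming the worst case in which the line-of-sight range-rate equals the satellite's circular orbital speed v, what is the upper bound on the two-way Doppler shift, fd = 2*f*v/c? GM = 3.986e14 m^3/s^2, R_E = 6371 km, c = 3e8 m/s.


r = 7.639452e+06 m
v = sqrt(mu/r) = 7223.3315 m/s (worst-case radial velocity)
f = 16.86 GHz = 1.686e+10 Hz
fd = 2*f*v/c = 2*1.686e+10*7223.3315/3.0e+08
fd = 811902.4560 Hz

811902.4560 Hz


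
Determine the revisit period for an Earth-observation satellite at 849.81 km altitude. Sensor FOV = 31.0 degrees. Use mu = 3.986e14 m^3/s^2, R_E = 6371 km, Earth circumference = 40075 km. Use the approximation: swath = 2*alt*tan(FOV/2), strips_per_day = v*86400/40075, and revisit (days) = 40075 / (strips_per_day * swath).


swath = 2*849.81*tan(0.270526) = 471.3463 km
v = sqrt(mu/r) = 7429.7755 m/s = 7.4298 km/s
strips/day = v*86400/40075 = 7.4298*86400/40075 = 16.0183
coverage/day = strips * swath = 16.0183 * 471.3463 = 7550.1580 km
revisit = 40075 / 7550.1580 = 5.3078 days

5.3078 days


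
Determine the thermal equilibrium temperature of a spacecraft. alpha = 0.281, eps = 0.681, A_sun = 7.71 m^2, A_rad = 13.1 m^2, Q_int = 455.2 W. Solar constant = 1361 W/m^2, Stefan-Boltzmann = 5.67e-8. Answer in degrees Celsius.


Numerator = alpha*S*A_sun + Q_int = 0.281*1361*7.71 + 455.2 = 3403.8201 W
Denominator = eps*sigma*A_rad = 0.681*5.67e-8*13.1 = 5.0582637e-07 W/K^4
T^4 = 6.7292263e+09 K^4
T = 286.4120 K = 13.2620 C

13.2620 degrees Celsius


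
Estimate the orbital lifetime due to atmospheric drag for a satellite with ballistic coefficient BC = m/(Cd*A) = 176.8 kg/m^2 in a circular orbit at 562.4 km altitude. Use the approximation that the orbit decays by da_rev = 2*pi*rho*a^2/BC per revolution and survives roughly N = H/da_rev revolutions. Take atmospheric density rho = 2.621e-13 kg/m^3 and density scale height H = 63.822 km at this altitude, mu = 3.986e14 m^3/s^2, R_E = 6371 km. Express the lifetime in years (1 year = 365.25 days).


a = R_E + alt = 6933.4000 km = 6.9334e+06 m
da_rev = 2*pi*rho*a^2/BC = 2*pi*2.621e-13*(6.9334e+06)^2/176.8 = 0.447772214 m per revolution
N = H/da_rev = 63822.0000 m / 0.447772214 m = 142532.2919 revolutions
P = 2*pi*sqrt(a^3/mu) = 5745.5367 s
lifetime = N*P = 142532.2919 * 5745.5367 = 8.1892452e+08 s = 9478.2930 days
years = 9478.2930 / 365.25 = 25.9502 years

25.9502 years


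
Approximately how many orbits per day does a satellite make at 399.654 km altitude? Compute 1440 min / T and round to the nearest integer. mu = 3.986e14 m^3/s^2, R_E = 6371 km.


r = 6.770654e+06 m
T = 2*pi*sqrt(r^3/mu) = 5544.4332 s = 92.4072 min
revs/day = 1440 / 92.4072 = 15.5832
Rounded: 16 revolutions per day

16 revolutions per day


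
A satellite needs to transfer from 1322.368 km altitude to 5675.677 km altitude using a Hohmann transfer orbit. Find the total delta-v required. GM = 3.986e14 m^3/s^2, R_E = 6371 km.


r1 = 7693.3680 km = 7.693368e+06 m
r2 = 12046.6770 km = 1.2046677e+07 m
dv1 = sqrt(mu/r1)*(sqrt(2*r2/(r1+r2)) - 1) = 754.1812 m/s
dv2 = sqrt(mu/r2)*(1 - sqrt(2*r1/(r1+r2))) = 673.7285 m/s
total dv = |dv1| + |dv2| = 754.1812 + 673.7285 = 1427.9097 m/s = 1.4279 km/s

1.4279 km/s


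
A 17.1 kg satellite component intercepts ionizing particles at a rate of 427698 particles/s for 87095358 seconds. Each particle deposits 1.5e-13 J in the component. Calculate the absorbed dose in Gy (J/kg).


Total energy deposited = rate * time * E_per
  = 427698 * 87095358 * 1.5e-13 = 5.5876 J
Dose = E_total / mass = 5.5876 / 17.1
Dose = 0.3267589 Gy

0.3268 Gy


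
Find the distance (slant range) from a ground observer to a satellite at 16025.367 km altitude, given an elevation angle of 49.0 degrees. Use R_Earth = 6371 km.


h = 16025.367 km, el = 49.0 deg
d = -R_E*sin(el) + sqrt((R_E*sin(el))^2 + 2*R_E*h + h^2)
d = -6371.0000*sin(0.8552113) + sqrt((6371.0000*0.7547096)^2 + 2*6371.0000*16025.367 + 16025.367^2)
d = 17194.6298 km

17194.6298 km


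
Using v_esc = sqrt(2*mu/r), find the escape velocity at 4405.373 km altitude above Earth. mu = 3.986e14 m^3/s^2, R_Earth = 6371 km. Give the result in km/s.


r = 6371.0 + 4405.373 = 10776.3730 km = 1.0776373e+07 m
v_esc = sqrt(2*mu/r) = sqrt(2*3.986e14 / 1.0776373e+07)
v_esc = 8600.9681 m/s = 8.6010 km/s

8.6010 km/s


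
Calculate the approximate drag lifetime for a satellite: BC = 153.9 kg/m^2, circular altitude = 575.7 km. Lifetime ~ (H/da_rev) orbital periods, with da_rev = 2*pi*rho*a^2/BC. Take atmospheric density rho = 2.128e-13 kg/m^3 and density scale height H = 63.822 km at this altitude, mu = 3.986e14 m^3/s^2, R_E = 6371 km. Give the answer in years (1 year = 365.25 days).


a = R_E + alt = 6946.7000 km = 6.9467e+06 m
da_rev = 2*pi*rho*a^2/BC = 2*pi*2.128e-13*(6.9467e+06)^2/153.9 = 0.419246996 m per revolution
N = H/da_rev = 63822.0000 m / 0.419246996 m = 152230.0709 revolutions
P = 2*pi*sqrt(a^3/mu) = 5762.0767 s
lifetime = N*P = 152230.0709 * 5762.0767 = 8.7716135e+08 s = 10152.3304 days
years = 10152.3304 / 365.25 = 27.7956 years

27.7956 years


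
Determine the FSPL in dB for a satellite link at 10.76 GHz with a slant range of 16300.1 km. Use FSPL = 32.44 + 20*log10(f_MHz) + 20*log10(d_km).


f = 10.76 GHz = 10760.0000 MHz
d = 16300.1 km
FSPL = 32.44 + 20*log10(10760.0000) + 20*log10(16300.1)
FSPL = 32.44 + 80.6362 + 84.2438
FSPL = 197.3201 dB

197.3201 dB


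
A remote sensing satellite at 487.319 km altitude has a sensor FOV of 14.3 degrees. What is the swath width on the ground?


FOV = 14.3 deg = 0.2495821 rad
swath = 2 * alt * tan(FOV/2) = 2 * 487.319 * tan(0.124791)
swath = 2 * 487.319 * 0.1254429
swath = 122.2614 km

122.2614 km


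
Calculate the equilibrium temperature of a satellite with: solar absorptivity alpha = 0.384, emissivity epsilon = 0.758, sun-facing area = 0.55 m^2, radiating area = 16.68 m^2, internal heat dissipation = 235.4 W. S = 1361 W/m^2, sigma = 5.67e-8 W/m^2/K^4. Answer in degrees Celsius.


Numerator = alpha*S*A_sun + Q_int = 0.384*1361*0.55 + 235.4 = 522.8432 W
Denominator = eps*sigma*A_rad = 0.758*5.67e-8*16.68 = 7.1688305e-07 W/K^4
T^4 = 7.2932845e+08 K^4
T = 164.3353 K = -108.8147 C

-108.8147 degrees Celsius


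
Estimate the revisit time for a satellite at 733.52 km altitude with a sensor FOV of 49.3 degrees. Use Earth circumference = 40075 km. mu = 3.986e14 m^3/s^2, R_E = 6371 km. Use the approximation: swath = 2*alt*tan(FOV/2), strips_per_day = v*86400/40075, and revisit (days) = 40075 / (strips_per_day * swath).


swath = 2*733.52*tan(0.4302237) = 673.2126 km
v = sqrt(mu/r) = 7490.3356 m/s = 7.4903 km/s
strips/day = v*86400/40075 = 7.4903*86400/40075 = 16.1488
coverage/day = strips * swath = 16.1488 * 673.2126 = 10871.6058 km
revisit = 40075 / 10871.6058 = 3.6862 days

3.6862 days


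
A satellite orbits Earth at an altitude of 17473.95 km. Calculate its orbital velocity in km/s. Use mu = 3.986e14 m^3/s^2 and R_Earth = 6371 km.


r = R_E + alt = 6371.0 + 17473.95 = 23844.9500 km = 2.384495e+07 m
v = sqrt(mu/r) = sqrt(3.986e14 / 2.384495e+07) = 4088.5606 m/s = 4.0886 km/s

4.0886 km/s


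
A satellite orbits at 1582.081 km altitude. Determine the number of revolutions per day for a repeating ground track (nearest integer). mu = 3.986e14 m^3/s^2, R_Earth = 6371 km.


r = 7.953081e+06 m
T = 2*pi*sqrt(r^3/mu) = 7058.5311 s = 117.6422 min
revs/day = 1440 / 117.6422 = 12.2405
Rounded: 12 revolutions per day

12 revolutions per day


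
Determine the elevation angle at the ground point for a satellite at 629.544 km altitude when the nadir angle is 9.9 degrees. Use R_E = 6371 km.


r = R_E + alt = 7000.5440 km
Law of sines in the satellite / Earth-center / ground-point triangle:
  sin(nadir)/R_E = sin(90 + el)/r  =>  cos(el) = (r/R_E)*sin(nadir)
cos(el) = (7000.5440 / 6371.0000) * sin(9.9 deg) = 0.1889181
el = arccos(0.1889181) = 79.1103 deg
(Earth-central angle = 90 - nadir - el = 0.9896526 deg)

79.1103 degrees


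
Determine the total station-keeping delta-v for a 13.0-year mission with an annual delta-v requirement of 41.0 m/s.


dV = rate * years = 41.0 * 13.0
dV = 533.0000 m/s

533.0000 m/s


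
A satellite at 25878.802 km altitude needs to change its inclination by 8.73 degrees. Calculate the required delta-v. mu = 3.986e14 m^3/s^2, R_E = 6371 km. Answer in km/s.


r = 32249.8020 km = 3.2249802e+07 m
V = sqrt(mu/r) = 3515.6459 m/s
di = 8.73 deg = 0.1523672 rad
dV = 2*V*sin(di/2) = 2*3515.6459*sin(0.07618362)
dV = 535.1513 m/s = 0.5351513 km/s

0.5352 km/s


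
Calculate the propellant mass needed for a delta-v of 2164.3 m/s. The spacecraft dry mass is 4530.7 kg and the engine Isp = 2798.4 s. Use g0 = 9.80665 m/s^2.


ve = Isp * g0 = 2798.4 * 9.80665 = 27442.929360 m/s
mass ratio = exp(dv/ve) = exp(2164.3/27442.929360) = 1.08205876
m_prop = m_dry * (mr - 1) = 4530.7 * (1.08205876 - 1)
m_prop = 371.7836 kg

371.7836 kg


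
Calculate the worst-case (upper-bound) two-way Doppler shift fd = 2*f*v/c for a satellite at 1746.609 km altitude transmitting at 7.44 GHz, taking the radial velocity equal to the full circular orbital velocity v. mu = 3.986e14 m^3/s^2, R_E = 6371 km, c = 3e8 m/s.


r = 8.117609e+06 m
v = sqrt(mu/r) = 7007.3625 m/s (worst-case radial velocity)
f = 7.44 GHz = 7.44e+09 Hz
fd = 2*f*v/c = 2*7.44e+09*7007.3625/3.0e+08
fd = 347565.1784 Hz

347565.1784 Hz


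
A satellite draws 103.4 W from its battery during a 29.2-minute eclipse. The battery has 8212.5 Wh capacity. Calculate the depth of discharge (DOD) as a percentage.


E_used = P * t / 60 = 103.4 * 29.2 / 60 = 50.3213 Wh
DOD = E_used / E_total * 100 = 50.3213 / 8212.5 * 100
DOD = 0.6127407 %

0.6127 %


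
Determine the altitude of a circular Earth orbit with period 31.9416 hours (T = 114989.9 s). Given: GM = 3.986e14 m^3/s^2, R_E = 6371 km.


T = 114989.9 s
r = (mu*T^2/(4*pi^2))^(1/3) = (3.986e14 * 114989.9^2 / (4*pi^2))^(1/3)
r = 5.1109188e+07 m = 51109.1883 km
alt = r - R_E = 51109.1883 - 6371 = 44738.1883 km

44738.1883 km


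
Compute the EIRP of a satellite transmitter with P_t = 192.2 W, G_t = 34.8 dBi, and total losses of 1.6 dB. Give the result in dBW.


Pt = 192.2 W = 22.8375 dBW
EIRP = Pt_dBW + Gt - losses = 22.8375 + 34.8 - 1.6 = 56.0375 dBW

56.0375 dBW


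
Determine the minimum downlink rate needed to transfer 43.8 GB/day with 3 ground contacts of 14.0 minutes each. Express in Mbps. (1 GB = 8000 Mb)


total contact time = 3 * 14.0 * 60 = 2520.0000 s
data = 43.8 GB = 350400.0000 Mb
rate = 350400.0000 / 2520.0000 = 139.0476 Mbps

139.0476 Mbps


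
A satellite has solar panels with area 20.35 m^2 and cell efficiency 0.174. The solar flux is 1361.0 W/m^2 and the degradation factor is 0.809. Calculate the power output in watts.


P = area * eta * S * degradation
P = 20.35 * 0.174 * 1361.0 * 0.809
P = 3898.7044 W

3898.7044 W


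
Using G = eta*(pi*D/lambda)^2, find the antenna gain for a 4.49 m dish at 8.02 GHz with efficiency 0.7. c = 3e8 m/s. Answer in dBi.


lambda = c/f = 3e8 / 8.02e+09 = 0.03740648 m
G = eta*(pi*D/lambda)^2 = 0.7*(pi*4.49/0.03740648)^2
G = 99539.7841 (linear)
G = 10*log10(99539.7841) = 49.9800 dBi

49.9800 dBi
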